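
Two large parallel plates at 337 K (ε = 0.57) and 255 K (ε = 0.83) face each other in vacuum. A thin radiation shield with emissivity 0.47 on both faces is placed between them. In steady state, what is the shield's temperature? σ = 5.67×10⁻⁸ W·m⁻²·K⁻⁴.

In steady state the net flux on the hot side equals that on the cold side.
σ(T₁⁴−T_s⁴)/D₁ = σ(T_s⁴−T₂⁴)/D₂, with D₁ = 1/ε₁+1/ε_s−1 = 2.882, D₂ = 1/ε_s+1/ε₂−1 = 2.332.
Solve for T_s⁴: T_s⁴ = (D₂·T₁⁴ + D₁·T₂⁴)/(D₁+D₂) = 8.106×10⁹ K⁴.

T_s ≈ 300 K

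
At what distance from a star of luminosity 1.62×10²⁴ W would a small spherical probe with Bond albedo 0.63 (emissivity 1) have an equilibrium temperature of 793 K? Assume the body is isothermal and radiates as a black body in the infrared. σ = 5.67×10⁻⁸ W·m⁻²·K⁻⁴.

For an isothermal black-emitting sphere, (1−a)S·πr² = σ·4πr²·T⁴ ⇒ S = 4σT⁴/(1−a).
S = 4·5.67×10⁻⁸·(793)⁴/0.370 = 2.424×10⁵ W/m².
Flux falls as S = L/(4πd²), so d = √(L/(4πS)) = √(1.62×10²⁴/(4π·2.424×10⁵)).

d ≈ 7.29×10⁸ m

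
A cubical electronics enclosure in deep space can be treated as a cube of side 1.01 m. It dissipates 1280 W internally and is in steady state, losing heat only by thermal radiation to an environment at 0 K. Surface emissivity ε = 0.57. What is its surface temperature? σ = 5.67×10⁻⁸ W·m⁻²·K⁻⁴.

Steady state: internal power = radiated power, P = εσA T⁴.
Radiating area A = 6L² = 6.121 m².
T⁴ = P/(εσA) = 1280/(0.57·5.67×10⁻⁸·6.121) = 6.471×10⁹ K⁴.
T = (6.471×10⁹)^(1/4).

T ≈ 284 K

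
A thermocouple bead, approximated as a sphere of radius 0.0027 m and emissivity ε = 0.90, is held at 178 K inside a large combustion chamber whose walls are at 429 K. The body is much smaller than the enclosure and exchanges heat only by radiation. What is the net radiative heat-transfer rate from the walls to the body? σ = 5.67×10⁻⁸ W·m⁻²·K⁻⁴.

P_net ≈ 0.154 W

For a small grey body in a large enclosure: P_net = εσA(T_body⁴ − T_wall⁴).
A = 4πr² = 9.161×10⁻⁵ m²; T_body⁴ − T_wall⁴ = 1.004×10⁹ − 3.387×10¹⁰ = -3.287×10¹⁰ K⁴.
|P_net| = 0.90·5.67×10⁻⁸·9.161×10⁻⁵·3.287×10¹⁰.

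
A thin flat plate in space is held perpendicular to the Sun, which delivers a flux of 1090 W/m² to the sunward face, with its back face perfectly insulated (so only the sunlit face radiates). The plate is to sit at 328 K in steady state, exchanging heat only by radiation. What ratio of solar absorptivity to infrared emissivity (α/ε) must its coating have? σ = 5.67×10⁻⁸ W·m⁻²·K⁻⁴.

α/ε ≈ 0.602

Balance: αS·A = εσ·1A·T⁴ ⇒ α/ε = σT⁴/S.
α/ε = 5.67×10⁻⁸·(328)⁴/1090 = 5.67×10⁻⁸·1.157×10¹⁰/1090.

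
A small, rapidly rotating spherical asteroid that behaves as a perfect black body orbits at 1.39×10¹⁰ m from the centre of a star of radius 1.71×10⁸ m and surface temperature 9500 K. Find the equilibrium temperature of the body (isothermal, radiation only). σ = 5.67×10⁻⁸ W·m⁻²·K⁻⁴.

The star's surface emits σT_*⁴; at distance d the flux is S = σT_*⁴(R_*/d)².
S = 5.67×10⁻⁸·(9500)⁴·(1.71×10⁸/1.39×10¹⁰)² = 69890 W/m².
For an isothermal sphere T⁴ = (1−a)S/(4σ) = 3.082×10¹¹ K⁴.

T ≈ 745 K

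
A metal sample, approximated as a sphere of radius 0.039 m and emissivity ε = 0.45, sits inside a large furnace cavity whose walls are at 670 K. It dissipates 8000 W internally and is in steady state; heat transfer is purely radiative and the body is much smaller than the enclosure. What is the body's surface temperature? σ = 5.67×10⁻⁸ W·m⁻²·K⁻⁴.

For a small grey body in a large enclosure, net radiated power = εσA(T⁴ − T_w⁴).
Steady state: P = εσA(T⁴ − T_w⁴) with A = 4πr² = 0.01911 m².
T⁴ = P/(εσA) + T_w⁴ = 8000/(0.45·5.67×10⁻⁸·0.01911) + (670)⁴
    = 1.640×10¹³ + 2.015×10¹¹ = 1.661×10¹³ K⁴.

T ≈ 2020 K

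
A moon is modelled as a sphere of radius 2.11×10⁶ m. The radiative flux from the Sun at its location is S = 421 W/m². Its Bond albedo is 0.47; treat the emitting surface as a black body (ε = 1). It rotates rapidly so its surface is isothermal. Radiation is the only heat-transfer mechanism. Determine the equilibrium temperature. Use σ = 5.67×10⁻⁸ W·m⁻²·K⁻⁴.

At equilibrium, absorbed power = emitted power.
Absorbing cross-section = πr² = 1.399×10¹³ m²; emitting surface = 4πr² = 5.595×10¹³ m² (ratio 4).
(1−a)S·A_cross = εσ·A_surf·T⁴  ⇒  T⁴ = (1−a)S/(4σ).
T⁴ = 0.530·421/(4·5.67×10⁻⁸) = 9.838×10⁸ K⁴.
T = (9.838×10⁸)^(1/4).

T ≈ 177 K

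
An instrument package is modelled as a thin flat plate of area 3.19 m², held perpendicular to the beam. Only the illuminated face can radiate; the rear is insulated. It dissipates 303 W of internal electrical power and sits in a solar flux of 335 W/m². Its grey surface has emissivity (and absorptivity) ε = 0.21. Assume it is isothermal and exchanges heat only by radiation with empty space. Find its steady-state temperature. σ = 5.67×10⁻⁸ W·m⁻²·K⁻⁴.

At steady state, absorbed solar power + internal power = radiated power.
Absorbed: α·S·A_cross = 0.21·335·3.190 = 224.4 W (cross-section A).
Total input = 224.4 + 303 = 527.4 W.
Radiated: εσ·A_surf·T⁴ with A_surf = A = 3.190 m².
T⁴ = 527.4/(0.21·5.67×10⁻⁸·3.190) = 1.389×10¹⁰ K⁴.

T ≈ 343 K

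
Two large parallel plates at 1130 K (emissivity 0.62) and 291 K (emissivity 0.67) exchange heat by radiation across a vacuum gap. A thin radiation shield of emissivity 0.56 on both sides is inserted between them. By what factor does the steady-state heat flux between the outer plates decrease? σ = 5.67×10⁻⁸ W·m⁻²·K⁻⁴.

factor ≈ 2.22

Without shield: q₀ = σΔ(T⁴)/(1/ε₁+1/ε₂−1) with denominator 2.105.
With shield the two gaps are in series; the resistances add: (1/ε₁+1/ε_s−1)+(1/ε_s+1/ε₂−1) = 2.399+2.278 = 4.677.
Heat-flux ratio q₀/q = 4.677/2.105.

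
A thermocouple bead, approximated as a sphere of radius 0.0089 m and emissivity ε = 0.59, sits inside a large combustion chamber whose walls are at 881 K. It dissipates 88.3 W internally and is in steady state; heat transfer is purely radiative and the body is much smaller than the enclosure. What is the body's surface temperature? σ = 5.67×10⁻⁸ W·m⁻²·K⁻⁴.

For a small grey body in a large enclosure, net radiated power = εσA(T⁴ − T_w⁴).
Steady state: P = εσA(T⁴ − T_w⁴) with A = 4πr² = 9.954×10⁻⁴ m².
T⁴ = P/(εσA) + T_w⁴ = 88.3/(0.59·5.67×10⁻⁸·9.954×10⁻⁴) + (881)⁴
    = 2.652×10¹² + 6.024×10¹¹ = 3.254×10¹² K⁴.

T ≈ 1340 K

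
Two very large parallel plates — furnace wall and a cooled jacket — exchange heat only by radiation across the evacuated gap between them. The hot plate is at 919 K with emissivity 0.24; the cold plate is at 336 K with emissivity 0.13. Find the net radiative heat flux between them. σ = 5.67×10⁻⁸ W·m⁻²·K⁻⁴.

For two infinite grey parallel plates, q = σ(T₁⁴ − T₂⁴)/(1/ε₁ + 1/ε₂ − 1).
T₁⁴ − T₂⁴ = 7.133×10¹¹ − 1.275×10¹⁰ = 7.005×10¹¹ K⁴.
1/ε₁ + 1/ε₂ − 1 = 4.167 + 7.692 − 1 = 10.86.
q = 5.67×10⁻⁸ × 7.005×10¹¹ / 10.86.

q ≈ 3660 W/m²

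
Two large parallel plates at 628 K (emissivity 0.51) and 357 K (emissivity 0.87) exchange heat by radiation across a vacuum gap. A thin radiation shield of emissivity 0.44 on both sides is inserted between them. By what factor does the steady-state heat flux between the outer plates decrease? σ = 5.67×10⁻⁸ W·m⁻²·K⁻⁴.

factor ≈ 2.68

Without shield: q₀ = σΔ(T⁴)/(1/ε₁+1/ε₂−1) with denominator 2.110.
With shield the two gaps are in series; the resistances add: (1/ε₁+1/ε_s−1)+(1/ε_s+1/ε₂−1) = 3.234+2.422 = 5.656.
Heat-flux ratio q₀/q = 5.656/2.110.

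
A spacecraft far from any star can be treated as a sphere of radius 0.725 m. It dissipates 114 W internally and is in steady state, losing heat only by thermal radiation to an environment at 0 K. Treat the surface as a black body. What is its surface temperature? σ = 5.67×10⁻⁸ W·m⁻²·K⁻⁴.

Steady state: internal power = radiated power, P = εσA T⁴.
Radiating area A = 4πr² = 6.605 m².
T⁴ = P/(εσA) = 114/(1.0·5.67×10⁻⁸·6.605) = 3.044×10⁸ K⁴.
T = (3.044×10⁸)^(1/4).

T ≈ 132 K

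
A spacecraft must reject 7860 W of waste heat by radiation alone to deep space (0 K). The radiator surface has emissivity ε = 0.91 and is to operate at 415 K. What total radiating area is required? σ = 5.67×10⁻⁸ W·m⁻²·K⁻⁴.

A ≈ 5.14 m²

P = εσA T⁴ ⇒ A = P/(εσT⁴).
T⁴ = 2.966×10¹⁰ K⁴.
A = 7860/(0.91 × 5.67×10⁻⁸ × 2.966×10¹⁰).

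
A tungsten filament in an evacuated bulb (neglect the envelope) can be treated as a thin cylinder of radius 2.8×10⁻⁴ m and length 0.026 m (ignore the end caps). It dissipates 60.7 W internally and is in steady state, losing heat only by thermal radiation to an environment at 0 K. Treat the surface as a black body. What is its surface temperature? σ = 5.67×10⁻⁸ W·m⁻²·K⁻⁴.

Steady state: internal power = radiated power, P = εσA T⁴.
Radiating area A = 2πrL = 4.574×10⁻⁵ m².
T⁴ = P/(εσA) = 60.7/(1.0·5.67×10⁻⁸·4.574×10⁻⁵) = 2.340×10¹³ K⁴.
T = (2.340×10¹³)^(1/4).

T ≈ 2200 K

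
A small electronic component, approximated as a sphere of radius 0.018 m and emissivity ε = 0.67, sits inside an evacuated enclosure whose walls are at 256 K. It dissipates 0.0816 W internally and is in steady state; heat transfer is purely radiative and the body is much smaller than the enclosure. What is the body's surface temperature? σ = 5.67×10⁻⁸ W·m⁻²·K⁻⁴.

T ≈ 264 K

For a small grey body in a large enclosure, net radiated power = εσA(T⁴ − T_w⁴).
Steady state: P = εσA(T⁴ − T_w⁴) with A = 4πr² = 0.004072 m².
T⁴ = P/(εσA) + T_w⁴ = 0.0816/(0.67·5.67×10⁻⁸·0.004072) + (256)⁴
    = 5.276×10⁸ + 4.295×10⁹ = 4.823×10⁹ K⁴.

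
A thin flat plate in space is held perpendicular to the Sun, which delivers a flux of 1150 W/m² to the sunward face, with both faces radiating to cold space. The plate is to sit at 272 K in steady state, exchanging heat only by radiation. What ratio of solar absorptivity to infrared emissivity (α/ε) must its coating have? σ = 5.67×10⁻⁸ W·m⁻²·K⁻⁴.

Balance: αS·A = εσ·2A·T⁴ ⇒ α/ε = 2σT⁴/S.
α/ε = 2·5.67×10⁻⁸·(272)⁴/1150 = 2·5.67×10⁻⁸·5.474×10⁹/1150.

α/ε ≈ 0.540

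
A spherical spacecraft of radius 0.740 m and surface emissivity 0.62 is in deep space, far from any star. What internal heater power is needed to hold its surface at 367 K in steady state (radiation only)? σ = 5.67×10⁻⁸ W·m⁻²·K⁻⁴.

P = εσ·4πr²·T⁴.
4πr² = 6.881 m²; T⁴ = 1.814×10¹⁰ K⁴.
P = 0.62·5.67×10⁻⁸·6.881·1.814×10¹⁰.

P ≈ 4390 W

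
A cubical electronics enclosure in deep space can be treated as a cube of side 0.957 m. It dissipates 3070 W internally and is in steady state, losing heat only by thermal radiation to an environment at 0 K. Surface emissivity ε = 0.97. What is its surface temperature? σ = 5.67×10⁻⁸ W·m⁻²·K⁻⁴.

Steady state: internal power = radiated power, P = εσA T⁴.
Radiating area A = 6L² = 5.495 m².
T⁴ = P/(εσA) = 3070/(0.97·5.67×10⁻⁸·5.495) = 1.016×10¹⁰ K⁴.
T = (1.016×10¹⁰)^(1/4).

T ≈ 317 K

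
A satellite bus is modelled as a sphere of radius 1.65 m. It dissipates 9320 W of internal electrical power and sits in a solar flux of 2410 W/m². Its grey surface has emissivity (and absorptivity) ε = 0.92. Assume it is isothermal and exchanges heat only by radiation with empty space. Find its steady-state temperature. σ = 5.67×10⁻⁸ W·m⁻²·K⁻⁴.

At steady state, absorbed solar power + internal power = radiated power.
Absorbed: α·S·A_cross = 0.92·2410·8.553 = 18960 W (cross-section πr²).
Total input = 18960 + 9320 = 28280 W.
Radiated: εσ·A_surf·T⁴ with A_surf = 4πr² = 34.21 m².
T⁴ = 28280/(0.92·5.67×10⁻⁸·34.21) = 1.585×10¹⁰ K⁴.

T ≈ 355 K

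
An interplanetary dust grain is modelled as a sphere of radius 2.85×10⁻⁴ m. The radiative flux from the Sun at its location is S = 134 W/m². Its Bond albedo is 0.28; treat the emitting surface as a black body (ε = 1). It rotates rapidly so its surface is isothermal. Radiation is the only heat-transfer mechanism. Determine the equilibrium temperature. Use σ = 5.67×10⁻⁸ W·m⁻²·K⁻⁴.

At equilibrium, absorbed power = emitted power.
Absorbing cross-section = πr² = 2.552×10⁻⁷ m²; emitting surface = 4πr² = 1.021×10⁻⁶ m² (ratio 4).
(1−a)S·A_cross = εσ·A_surf·T⁴  ⇒  T⁴ = (1−a)S/(4σ).
T⁴ = 0.720·134/(4·5.67×10⁻⁸) = 4.254×10⁸ K⁴.
T = (4.254×10⁸)^(1/4).

T ≈ 144 K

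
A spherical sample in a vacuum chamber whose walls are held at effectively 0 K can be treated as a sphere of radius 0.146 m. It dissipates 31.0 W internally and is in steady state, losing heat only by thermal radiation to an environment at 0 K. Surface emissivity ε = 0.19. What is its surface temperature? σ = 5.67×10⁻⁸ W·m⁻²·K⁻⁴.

Steady state: internal power = radiated power, P = εσA T⁴.
Radiating area A = 4πr² = 0.2679 m².
T⁴ = P/(εσA) = 31.0/(0.19·5.67×10⁻⁸·0.2679) = 1.074×10¹⁰ K⁴.
T = (1.074×10¹⁰)^(1/4).

T ≈ 322 K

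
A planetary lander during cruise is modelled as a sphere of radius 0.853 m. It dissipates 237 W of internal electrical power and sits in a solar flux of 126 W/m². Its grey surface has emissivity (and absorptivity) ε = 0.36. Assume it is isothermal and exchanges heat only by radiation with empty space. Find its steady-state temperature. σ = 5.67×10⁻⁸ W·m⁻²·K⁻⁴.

At steady state, absorbed solar power + internal power = radiated power.
Absorbed: α·S·A_cross = 0.36·126·2.286 = 103.7 W (cross-section πr²).
Total input = 103.7 + 237 = 340.7 W.
Radiated: εσ·A_surf·T⁴ with A_surf = 4πr² = 9.143 m².
T⁴ = 340.7/(0.36·5.67×10⁻⁸·9.143) = 1.825×10⁹ K⁴.

T ≈ 207 K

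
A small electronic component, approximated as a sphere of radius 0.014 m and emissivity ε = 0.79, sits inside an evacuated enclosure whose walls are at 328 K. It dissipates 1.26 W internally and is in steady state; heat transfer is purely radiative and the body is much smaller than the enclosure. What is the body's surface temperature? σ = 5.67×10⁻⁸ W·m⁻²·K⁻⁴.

T ≈ 389 K

For a small grey body in a large enclosure, net radiated power = εσA(T⁴ − T_w⁴).
Steady state: P = εσA(T⁴ − T_w⁴) with A = 4πr² = 0.002463 m².
T⁴ = P/(εσA) + T_w⁴ = 1.26/(0.79·5.67×10⁻⁸·0.002463) + (328)⁴
    = 1.142×10¹⁰ + 1.157×10¹⁰ = 2.300×10¹⁰ K⁴.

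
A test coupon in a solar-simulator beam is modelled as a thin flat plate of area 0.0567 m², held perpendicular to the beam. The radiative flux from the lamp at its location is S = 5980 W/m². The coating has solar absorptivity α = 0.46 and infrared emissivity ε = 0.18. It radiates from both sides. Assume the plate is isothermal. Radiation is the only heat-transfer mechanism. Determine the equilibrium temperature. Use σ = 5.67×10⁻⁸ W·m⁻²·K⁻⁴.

At equilibrium, absorbed power = emitted power.
Absorbing cross-section = A = 0.05670 m²; emitting surface = 2A = 0.1134 m² (ratio 2).
αS·A_cross = εσ·A_surf·T⁴  ⇒  T⁴ = αS/(ε·2σ).
T⁴ = 0.460·5980/(0.18·2·5.67×10⁻⁸) = 1.348×10¹¹ K⁴.
T = (1.348×10¹¹)^(1/4).

T ≈ 606 K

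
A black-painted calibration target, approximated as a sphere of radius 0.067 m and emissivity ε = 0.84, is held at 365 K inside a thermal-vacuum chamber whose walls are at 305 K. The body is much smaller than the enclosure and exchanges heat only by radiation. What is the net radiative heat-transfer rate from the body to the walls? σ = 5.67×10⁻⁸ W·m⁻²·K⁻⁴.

For a small grey body in a large enclosure: P_net = εσA(T_body⁴ − T_wall⁴).
A = 4πr² = 0.05641 m²; T_body⁴ − T_wall⁴ = 1.775×10¹⁰ − 8.654×10⁹ = 9.095×10⁹ K⁴.
|P_net| = 0.84·5.67×10⁻⁸·0.05641·9.095×10⁹.

P_net ≈ 24.4 W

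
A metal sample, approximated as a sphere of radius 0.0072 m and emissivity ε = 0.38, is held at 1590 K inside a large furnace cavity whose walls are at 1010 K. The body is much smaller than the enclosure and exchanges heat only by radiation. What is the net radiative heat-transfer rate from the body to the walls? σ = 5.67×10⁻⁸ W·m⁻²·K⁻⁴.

P_net ≈ 75.1 W

For a small grey body in a large enclosure: P_net = εσA(T_body⁴ − T_wall⁴).
A = 4πr² = 6.514×10⁻⁴ m²; T_body⁴ − T_wall⁴ = 6.391×10¹² − 1.041×10¹² = 5.351×10¹² K⁴.
|P_net| = 0.38·5.67×10⁻⁸·6.514×10⁻⁴·5.351×10¹².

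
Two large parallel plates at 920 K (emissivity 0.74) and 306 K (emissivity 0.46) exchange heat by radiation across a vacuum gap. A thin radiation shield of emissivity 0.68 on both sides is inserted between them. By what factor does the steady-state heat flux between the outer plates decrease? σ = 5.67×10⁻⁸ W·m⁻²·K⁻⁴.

Without shield: q₀ = σΔ(T⁴)/(1/ε₁+1/ε₂−1) with denominator 2.525.
With shield the two gaps are in series; the resistances add: (1/ε₁+1/ε_s−1)+(1/ε_s+1/ε₂−1) = 1.822+2.645 = 4.466.
Heat-flux ratio q₀/q = 4.466/2.525.

factor ≈ 1.77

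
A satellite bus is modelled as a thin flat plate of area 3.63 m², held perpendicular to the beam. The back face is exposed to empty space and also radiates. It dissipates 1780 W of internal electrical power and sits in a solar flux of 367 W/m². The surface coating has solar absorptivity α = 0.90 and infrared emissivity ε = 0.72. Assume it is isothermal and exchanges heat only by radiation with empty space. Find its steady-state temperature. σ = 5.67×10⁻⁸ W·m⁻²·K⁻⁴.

At steady state, absorbed solar power + internal power = radiated power.
Absorbed: α·S·A_cross = 0.90·367·3.630 = 1199 W (cross-section A).
Total input = 1199 + 1780 = 2979 W.
Radiated: εσ·A_surf·T⁴ with A_surf = 2A = 7.260 m².
T⁴ = 2979/(0.72·5.67×10⁻⁸·7.260) = 1.005×10¹⁰ K⁴.

T ≈ 317 K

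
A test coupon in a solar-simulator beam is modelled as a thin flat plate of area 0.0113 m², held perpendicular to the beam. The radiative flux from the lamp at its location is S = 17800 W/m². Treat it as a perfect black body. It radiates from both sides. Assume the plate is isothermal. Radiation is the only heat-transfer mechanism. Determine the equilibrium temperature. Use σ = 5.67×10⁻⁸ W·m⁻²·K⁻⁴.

T ≈ 629 K

At equilibrium, absorbed power = emitted power.
Absorbing cross-section = A = 0.01130 m²; emitting surface = 2A = 0.02260 m² (ratio 2).
S·A_cross = εσ·A_surf·T⁴  ⇒  T⁴ = S/(2σ).
T⁴ = 1.00·17800/(2·5.67×10⁻⁸) = 1.570×10¹¹ K⁴.
T = (1.570×10¹¹)^(1/4).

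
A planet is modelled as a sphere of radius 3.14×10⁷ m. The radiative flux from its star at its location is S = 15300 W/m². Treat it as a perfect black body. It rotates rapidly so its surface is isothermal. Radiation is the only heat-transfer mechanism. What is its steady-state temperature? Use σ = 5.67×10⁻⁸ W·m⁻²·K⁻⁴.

At equilibrium, absorbed power = emitted power.
Absorbing cross-section = πr² = 3.097×10¹⁵ m²; emitting surface = 4πr² = 1.239×10¹⁶ m² (ratio 4).
S·A_cross = εσ·A_surf·T⁴  ⇒  T⁴ = S/(4σ).
T⁴ = 1.00·15300/(4·5.67×10⁻⁸) = 6.746×10¹⁰ K⁴.
T = (6.746×10¹⁰)^(1/4).

T ≈ 510 K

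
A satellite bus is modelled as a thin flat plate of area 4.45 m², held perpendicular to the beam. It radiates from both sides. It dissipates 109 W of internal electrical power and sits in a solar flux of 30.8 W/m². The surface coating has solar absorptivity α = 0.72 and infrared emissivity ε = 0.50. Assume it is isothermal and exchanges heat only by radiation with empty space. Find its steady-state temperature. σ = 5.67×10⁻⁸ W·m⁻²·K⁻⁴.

At steady state, absorbed solar power + internal power = radiated power.
Absorbed: α·S·A_cross = 0.72·30.8·4.450 = 98.68 W (cross-section A).
Total input = 98.68 + 109 = 207.7 W.
Radiated: εσ·A_surf·T⁴ with A_surf = 2A = 8.900 m².
T⁴ = 207.7/(0.50·5.67×10⁻⁸·8.900) = 8.231×10⁸ K⁴.

T ≈ 169 K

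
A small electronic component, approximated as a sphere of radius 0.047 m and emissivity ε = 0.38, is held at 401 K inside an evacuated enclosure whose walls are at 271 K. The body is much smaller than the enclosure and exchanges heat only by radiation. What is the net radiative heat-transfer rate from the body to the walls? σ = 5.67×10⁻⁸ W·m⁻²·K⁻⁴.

For a small grey body in a large enclosure: P_net = εσA(T_body⁴ − T_wall⁴).
A = 4πr² = 0.02776 m²; T_body⁴ − T_wall⁴ = 2.586×10¹⁰ − 5.394×10⁹ = 2.046×10¹⁰ K⁴.
|P_net| = 0.38·5.67×10⁻⁸·0.02776·2.046×10¹⁰.

P_net ≈ 12.2 W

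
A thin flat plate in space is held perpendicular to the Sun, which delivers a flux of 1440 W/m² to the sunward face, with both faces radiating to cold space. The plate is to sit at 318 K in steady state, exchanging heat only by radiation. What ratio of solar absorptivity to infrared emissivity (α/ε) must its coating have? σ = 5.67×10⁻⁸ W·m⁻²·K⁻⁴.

α/ε ≈ 0.805

Balance: αS·A = εσ·2A·T⁴ ⇒ α/ε = 2σT⁴/S.
α/ε = 2·5.67×10⁻⁸·(318)⁴/1440 = 2·5.67×10⁻⁸·1.023×10¹⁰/1440.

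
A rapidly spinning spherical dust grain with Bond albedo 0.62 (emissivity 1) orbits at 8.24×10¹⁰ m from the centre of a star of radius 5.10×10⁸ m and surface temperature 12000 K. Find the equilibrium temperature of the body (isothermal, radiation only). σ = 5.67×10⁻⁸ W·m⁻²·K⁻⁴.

The star's surface emits σT_*⁴; at distance d the flux is S = σT_*⁴(R_*/d)².
S = 5.67×10⁻⁸·(12000)⁴·(5.10×10⁸/8.24×10¹⁰)² = 45040 W/m².
For an isothermal sphere T⁴ = (1−a)S/(4σ) = 7.546×10¹⁰ K⁴.

T ≈ 524 K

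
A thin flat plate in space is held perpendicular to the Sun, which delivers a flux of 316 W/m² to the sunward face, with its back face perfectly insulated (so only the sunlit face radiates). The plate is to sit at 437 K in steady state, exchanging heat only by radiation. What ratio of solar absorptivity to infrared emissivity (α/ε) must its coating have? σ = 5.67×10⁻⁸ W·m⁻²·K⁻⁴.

Balance: αS·A = εσ·1A·T⁴ ⇒ α/ε = σT⁴/S.
α/ε = 5.67×10⁻⁸·(437)⁴/316 = 5.67×10⁻⁸·3.647×10¹⁰/316.

α/ε ≈ 6.54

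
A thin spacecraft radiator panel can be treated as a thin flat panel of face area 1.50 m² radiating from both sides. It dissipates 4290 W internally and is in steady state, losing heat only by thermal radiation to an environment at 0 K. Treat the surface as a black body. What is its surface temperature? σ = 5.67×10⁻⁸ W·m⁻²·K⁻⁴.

T ≈ 399 K

Steady state: internal power = radiated power, P = εσA T⁴.
Radiating area A = 2·1.50 = 3.000 m².
T⁴ = P/(εσA) = 4290/(1.0·5.67×10⁻⁸·3.000) = 2.522×10¹⁰ K⁴.
T = (2.522×10¹⁰)^(1/4).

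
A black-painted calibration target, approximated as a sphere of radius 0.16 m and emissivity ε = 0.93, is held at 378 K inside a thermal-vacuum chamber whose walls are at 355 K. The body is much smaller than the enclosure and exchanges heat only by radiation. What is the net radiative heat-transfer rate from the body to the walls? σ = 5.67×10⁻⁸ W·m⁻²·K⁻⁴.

P_net ≈ 76.9 W

For a small grey body in a large enclosure: P_net = εσA(T_body⁴ − T_wall⁴).
A = 4πr² = 0.3217 m²; T_body⁴ − T_wall⁴ = 2.042×10¹⁰ − 1.588×10¹⁰ = 4.534×10⁹ K⁴.
|P_net| = 0.93·5.67×10⁻⁸·0.3217·4.534×10⁹.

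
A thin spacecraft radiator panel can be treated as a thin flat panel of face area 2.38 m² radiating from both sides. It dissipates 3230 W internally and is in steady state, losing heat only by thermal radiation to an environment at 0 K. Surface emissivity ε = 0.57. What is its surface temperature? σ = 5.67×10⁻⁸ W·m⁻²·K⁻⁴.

T ≈ 381 K

Steady state: internal power = radiated power, P = εσA T⁴.
Radiating area A = 2·2.38 = 4.760 m².
T⁴ = P/(εσA) = 3230/(0.57·5.67×10⁻⁸·4.760) = 2.100×10¹⁰ K⁴.
T = (2.100×10¹⁰)^(1/4).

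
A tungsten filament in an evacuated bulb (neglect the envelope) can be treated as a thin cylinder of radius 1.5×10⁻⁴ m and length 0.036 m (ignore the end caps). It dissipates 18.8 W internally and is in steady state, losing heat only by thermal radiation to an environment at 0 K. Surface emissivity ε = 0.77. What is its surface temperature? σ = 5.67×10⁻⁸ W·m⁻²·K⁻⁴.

Steady state: internal power = radiated power, P = εσA T⁴.
Radiating area A = 2πrL = 3.393×10⁻⁵ m².
T⁴ = P/(εσA) = 18.8/(0.77·5.67×10⁻⁸·3.393×10⁻⁵) = 1.269×10¹³ K⁴.
T = (1.269×10¹³)^(1/4).

T ≈ 1890 K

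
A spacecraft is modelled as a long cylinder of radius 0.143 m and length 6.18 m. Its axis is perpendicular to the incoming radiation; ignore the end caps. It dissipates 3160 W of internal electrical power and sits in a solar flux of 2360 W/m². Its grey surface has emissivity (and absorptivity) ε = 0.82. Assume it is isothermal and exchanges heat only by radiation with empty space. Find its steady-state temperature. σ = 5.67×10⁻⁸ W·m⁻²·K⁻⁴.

T ≈ 400 K

At steady state, absorbed solar power + internal power = radiated power.
Absorbed: α·S·A_cross = 0.82·2360·1.767 = 3420 W (cross-section 2rL).
Total input = 3420 + 3160 = 6580 W.
Radiated: εσ·A_surf·T⁴ with A_surf = 2πrL = 5.553 m².
T⁴ = 6580/(0.82·5.67×10⁻⁸·5.553) = 2.549×10¹⁰ K⁴.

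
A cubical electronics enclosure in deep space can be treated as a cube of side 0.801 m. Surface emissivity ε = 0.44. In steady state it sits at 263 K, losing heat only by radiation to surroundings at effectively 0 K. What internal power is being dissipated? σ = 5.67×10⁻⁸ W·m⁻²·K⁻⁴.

Steady state: P = εσA T⁴.
A = 6L² = 3.850 m²; T⁴ = (263)⁴ = 4.784×10⁹ K⁴.
P = 0.44 × 5.67×10⁻⁸ × 3.850 × 4.784×10⁹.

P ≈ 459 W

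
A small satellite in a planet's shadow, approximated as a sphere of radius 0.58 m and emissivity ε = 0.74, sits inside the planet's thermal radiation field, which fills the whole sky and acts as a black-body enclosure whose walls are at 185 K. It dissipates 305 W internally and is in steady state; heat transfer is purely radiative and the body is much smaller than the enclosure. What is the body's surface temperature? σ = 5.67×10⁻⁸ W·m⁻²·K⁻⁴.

For a small grey body in a large enclosure, net radiated power = εσA(T⁴ − T_w⁴).
Steady state: P = εσA(T⁴ − T_w⁴) with A = 4πr² = 4.227 m².
T⁴ = P/(εσA) + T_w⁴ = 305/(0.74·5.67×10⁻⁸·4.227) + (185)⁴
    = 1.720×10⁹ + 1.171×10⁹ = 2.891×10⁹ K⁴.

T ≈ 232 K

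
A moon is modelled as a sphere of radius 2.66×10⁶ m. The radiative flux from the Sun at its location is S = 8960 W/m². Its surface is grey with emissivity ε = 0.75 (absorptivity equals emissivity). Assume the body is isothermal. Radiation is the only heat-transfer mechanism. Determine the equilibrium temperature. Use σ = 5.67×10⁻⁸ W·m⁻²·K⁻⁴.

T ≈ 446 K

At equilibrium, absorbed power = emitted power.
Absorbing cross-section = πr² = 2.223×10¹³ m²; emitting surface = 4πr² = 8.891×10¹³ m² (ratio 4).
εS·A_cross = εσ·A_surf·T⁴  ⇒  T⁴ = S/(4σ)   (ε cancels).
T⁴ = 8960/(4·5.67×10⁻⁸) = 3.951×10¹⁰ K⁴.
T = (3.951×10¹⁰)^(1/4).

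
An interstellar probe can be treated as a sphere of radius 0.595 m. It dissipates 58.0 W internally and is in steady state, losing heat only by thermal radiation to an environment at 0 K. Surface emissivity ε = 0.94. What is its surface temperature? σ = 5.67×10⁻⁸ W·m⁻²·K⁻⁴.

T ≈ 125 K

Steady state: internal power = radiated power, P = εσA T⁴.
Radiating area A = 4πr² = 4.449 m².
T⁴ = P/(εσA) = 58.0/(0.94·5.67×10⁻⁸·4.449) = 2.446×10⁸ K⁴.
T = (2.446×10⁸)^(1/4).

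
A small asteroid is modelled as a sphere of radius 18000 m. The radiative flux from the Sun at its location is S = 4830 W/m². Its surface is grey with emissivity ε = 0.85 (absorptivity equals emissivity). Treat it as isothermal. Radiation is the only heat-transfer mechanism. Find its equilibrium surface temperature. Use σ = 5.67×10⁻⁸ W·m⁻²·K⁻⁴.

At equilibrium, absorbed power = emitted power.
Absorbing cross-section = πr² = 1.018×10⁹ m²; emitting surface = 4πr² = 4.072×10⁹ m² (ratio 4).
εS·A_cross = εσ·A_surf·T⁴  ⇒  T⁴ = S/(4σ)   (ε cancels).
T⁴ = 4830/(4·5.67×10⁻⁸) = 2.130×10¹⁰ K⁴.
T = (2.130×10¹⁰)^(1/4).

T ≈ 382 K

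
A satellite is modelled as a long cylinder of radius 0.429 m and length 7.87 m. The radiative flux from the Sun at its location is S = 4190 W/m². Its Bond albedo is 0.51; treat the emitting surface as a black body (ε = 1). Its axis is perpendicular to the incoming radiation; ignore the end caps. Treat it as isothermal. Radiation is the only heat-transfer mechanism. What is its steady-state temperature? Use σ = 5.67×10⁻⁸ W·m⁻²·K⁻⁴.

T ≈ 328 K

At equilibrium, absorbed power = emitted power.
Absorbing cross-section = 2rL = 6.752 m²; emitting surface = 2πrL = 21.21 m² (ratio π).
(1−a)S·A_cross = εσ·A_surf·T⁴  ⇒  T⁴ = (1−a)S/(πσ).
T⁴ = 0.490·4190/(π·5.67×10⁻⁸) = 1.153×10¹⁰ K⁴.
T = (1.153×10¹⁰)^(1/4).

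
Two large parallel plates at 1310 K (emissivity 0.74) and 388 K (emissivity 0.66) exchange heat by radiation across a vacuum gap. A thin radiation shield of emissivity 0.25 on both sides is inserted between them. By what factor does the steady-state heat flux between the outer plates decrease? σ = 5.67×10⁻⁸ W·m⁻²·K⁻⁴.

Without shield: q₀ = σΔ(T⁴)/(1/ε₁+1/ε₂−1) with denominator 1.867.
With shield the two gaps are in series; the resistances add: (1/ε₁+1/ε_s−1)+(1/ε_s+1/ε₂−1) = 4.351+4.515 = 8.867.
Heat-flux ratio q₀/q = 8.867/1.867.

factor ≈ 4.75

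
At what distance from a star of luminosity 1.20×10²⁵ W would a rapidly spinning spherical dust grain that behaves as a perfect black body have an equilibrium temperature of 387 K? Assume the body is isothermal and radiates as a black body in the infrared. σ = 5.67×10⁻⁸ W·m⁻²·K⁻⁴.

For an isothermal black-emitting sphere, (1−a)S·πr² = σ·4πr²·T⁴ ⇒ S = 4σT⁴/(1−a).
S = 4·5.67×10⁻⁸·(387)⁴/1.00 = 5087 W/m².
Flux falls as S = L/(4πd²), so d = √(L/(4πS)) = √(1.20×10²⁵/(4π·5087)).

d ≈ 1.37×10¹⁰ m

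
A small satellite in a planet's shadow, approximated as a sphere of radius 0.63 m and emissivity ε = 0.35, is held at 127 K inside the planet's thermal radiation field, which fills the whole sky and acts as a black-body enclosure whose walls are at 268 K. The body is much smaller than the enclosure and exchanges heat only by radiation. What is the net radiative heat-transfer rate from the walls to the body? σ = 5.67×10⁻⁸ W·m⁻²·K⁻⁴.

For a small grey body in a large enclosure: P_net = εσA(T_body⁴ − T_wall⁴).
A = 4πr² = 4.988 m²; T_body⁴ − T_wall⁴ = 2.601×10⁸ − 5.159×10⁹ = -4.899×10⁹ K⁴.
|P_net| = 0.35·5.67×10⁻⁸·4.988·4.899×10⁹.

P_net ≈ 485 W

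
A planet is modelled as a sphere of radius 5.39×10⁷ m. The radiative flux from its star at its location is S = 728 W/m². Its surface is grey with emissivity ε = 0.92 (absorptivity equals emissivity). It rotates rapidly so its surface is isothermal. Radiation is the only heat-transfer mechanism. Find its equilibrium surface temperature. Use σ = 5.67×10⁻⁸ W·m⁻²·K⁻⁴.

At equilibrium, absorbed power = emitted power.
Absorbing cross-section = πr² = 9.127×10¹⁵ m²; emitting surface = 4πr² = 3.651×10¹⁶ m² (ratio 4).
εS·A_cross = εσ·A_surf·T⁴  ⇒  T⁴ = S/(4σ)   (ε cancels).
T⁴ = 728/(4·5.67×10⁻⁸) = 3.210×10⁹ K⁴.
T = (3.210×10⁹)^(1/4).

T ≈ 238 K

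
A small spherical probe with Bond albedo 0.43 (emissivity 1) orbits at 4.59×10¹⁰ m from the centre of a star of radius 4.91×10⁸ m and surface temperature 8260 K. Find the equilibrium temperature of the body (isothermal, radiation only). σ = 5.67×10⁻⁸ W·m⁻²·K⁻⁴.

The star's surface emits σT_*⁴; at distance d the flux is S = σT_*⁴(R_*/d)².
S = 5.67×10⁻⁸·(8260)⁴·(4.91×10⁸/4.59×10¹⁰)² = 30200 W/m².
For an isothermal sphere T⁴ = (1−a)S/(4σ) = 7.591×10¹⁰ K⁴.

T ≈ 525 K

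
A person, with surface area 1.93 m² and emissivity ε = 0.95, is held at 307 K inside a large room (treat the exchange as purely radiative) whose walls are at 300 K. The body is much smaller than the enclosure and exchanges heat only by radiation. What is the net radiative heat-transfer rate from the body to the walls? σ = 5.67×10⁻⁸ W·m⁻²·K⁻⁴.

For a small grey body in a large enclosure: P_net = εσA(T_body⁴ − T_wall⁴).
A = 1.93 m²; T_body⁴ − T_wall⁴ = 8.883×10⁹ − 8.100×10⁹ = 7.829×10⁸ K⁴.
|P_net| = 0.95·5.67×10⁻⁸·1.930·7.829×10⁸.

P_net ≈ 81.4 W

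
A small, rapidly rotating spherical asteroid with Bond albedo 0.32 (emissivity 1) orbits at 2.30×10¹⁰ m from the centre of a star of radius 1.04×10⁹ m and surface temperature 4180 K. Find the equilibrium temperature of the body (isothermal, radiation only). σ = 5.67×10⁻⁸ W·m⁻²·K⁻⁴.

The star's surface emits σT_*⁴; at distance d the flux is S = σT_*⁴(R_*/d)².
S = 5.67×10⁻⁸·(4180)⁴·(1.04×10⁹/2.30×10¹⁰)² = 35390 W/m².
For an isothermal sphere T⁴ = (1−a)S/(4σ) = 1.061×10¹¹ K⁴.

T ≈ 571 K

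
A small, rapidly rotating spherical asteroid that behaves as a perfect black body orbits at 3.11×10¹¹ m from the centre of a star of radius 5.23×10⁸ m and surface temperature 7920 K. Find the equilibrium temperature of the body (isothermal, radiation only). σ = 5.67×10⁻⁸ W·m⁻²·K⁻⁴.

T ≈ 230 K

The star's surface emits σT_*⁴; at distance d the flux is S = σT_*⁴(R_*/d)².
S = 5.67×10⁻⁸·(7920)⁴·(5.23×10⁸/3.11×10¹¹)² = 630.9 W/m².
For an isothermal sphere T⁴ = (1−a)S/(4σ) = 2.782×10⁹ K⁴.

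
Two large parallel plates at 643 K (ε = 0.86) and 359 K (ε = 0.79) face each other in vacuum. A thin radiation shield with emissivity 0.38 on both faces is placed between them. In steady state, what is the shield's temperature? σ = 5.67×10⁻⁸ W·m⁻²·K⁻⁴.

In steady state the net flux on the hot side equals that on the cold side.
σ(T₁⁴−T_s⁴)/D₁ = σ(T_s⁴−T₂⁴)/D₂, with D₁ = 1/ε₁+1/ε_s−1 = 2.794, D₂ = 1/ε_s+1/ε₂−1 = 2.897.
Solve for T_s⁴: T_s⁴ = (D₂·T₁⁴ + D₁·T₂⁴)/(D₁+D₂) = 9.517×10¹⁰ K⁴.

T_s ≈ 555 K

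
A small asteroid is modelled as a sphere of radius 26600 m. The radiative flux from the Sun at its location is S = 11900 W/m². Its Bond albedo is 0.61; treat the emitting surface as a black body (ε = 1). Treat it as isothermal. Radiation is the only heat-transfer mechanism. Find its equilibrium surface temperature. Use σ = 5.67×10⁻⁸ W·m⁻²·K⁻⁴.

At equilibrium, absorbed power = emitted power.
Absorbing cross-section = πr² = 2.223×10⁹ m²; emitting surface = 4πr² = 8.891×10⁹ m² (ratio 4).
(1−a)S·A_cross = εσ·A_surf·T⁴  ⇒  T⁴ = (1−a)S/(4σ).
T⁴ = 0.390·11900/(4·5.67×10⁻⁸) = 2.046×10¹⁰ K⁴.
T = (2.046×10¹⁰)^(1/4).

T ≈ 378 K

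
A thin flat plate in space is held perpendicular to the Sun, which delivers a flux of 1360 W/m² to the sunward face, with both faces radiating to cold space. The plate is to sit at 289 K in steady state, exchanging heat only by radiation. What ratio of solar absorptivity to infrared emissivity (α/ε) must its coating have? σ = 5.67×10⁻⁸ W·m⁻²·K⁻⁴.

α/ε ≈ 0.582

Balance: αS·A = εσ·2A·T⁴ ⇒ α/ε = 2σT⁴/S.
α/ε = 2·5.67×10⁻⁸·(289)⁴/1360 = 2·5.67×10⁻⁸·6.976×10⁹/1360.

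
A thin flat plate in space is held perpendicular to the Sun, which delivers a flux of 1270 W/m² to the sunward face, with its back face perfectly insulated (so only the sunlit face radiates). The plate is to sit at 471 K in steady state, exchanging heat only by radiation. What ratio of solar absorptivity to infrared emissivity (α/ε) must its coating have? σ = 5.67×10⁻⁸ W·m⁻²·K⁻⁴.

α/ε ≈ 2.20

Balance: αS·A = εσ·1A·T⁴ ⇒ α/ε = σT⁴/S.
α/ε = 5.67×10⁻⁸·(471)⁴/1270 = 5.67×10⁻⁸·4.921×10¹⁰/1270.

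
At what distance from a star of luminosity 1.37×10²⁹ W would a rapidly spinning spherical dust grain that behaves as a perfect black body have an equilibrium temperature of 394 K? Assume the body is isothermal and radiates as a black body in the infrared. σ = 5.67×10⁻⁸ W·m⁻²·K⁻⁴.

For an isothermal black-emitting sphere, (1−a)S·πr² = σ·4πr²·T⁴ ⇒ S = 4σT⁴/(1−a).
S = 4·5.67×10⁻⁸·(394)⁴/1.00 = 5465 W/m².
Flux falls as S = L/(4πd²), so d = √(L/(4πS)) = √(1.37×10²⁹/(4π·5465)).

d ≈ 1.41×10¹² m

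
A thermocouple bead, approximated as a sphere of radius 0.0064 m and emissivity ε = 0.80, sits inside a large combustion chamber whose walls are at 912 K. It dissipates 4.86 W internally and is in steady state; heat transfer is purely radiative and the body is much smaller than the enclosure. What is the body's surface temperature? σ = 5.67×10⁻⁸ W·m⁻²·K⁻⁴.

For a small grey body in a large enclosure, net radiated power = εσA(T⁴ − T_w⁴).
Steady state: P = εσA(T⁴ − T_w⁴) with A = 4πr² = 5.147×10⁻⁴ m².
T⁴ = P/(εσA) + T_w⁴ = 4.86/(0.80·5.67×10⁻⁸·5.147×10⁻⁴) + (912)⁴
    = 2.082×10¹¹ + 6.918×10¹¹ = 9.000×10¹¹ K⁴.

T ≈ 974 K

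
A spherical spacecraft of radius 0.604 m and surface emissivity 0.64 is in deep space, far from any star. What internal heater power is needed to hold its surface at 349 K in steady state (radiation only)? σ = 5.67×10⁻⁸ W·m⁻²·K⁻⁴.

P ≈ 2470 W

P = εσ·4πr²·T⁴.
4πr² = 4.584 m²; T⁴ = 1.484×10¹⁰ K⁴.
P = 0.64·5.67×10⁻⁸·4.584·1.484×10¹⁰.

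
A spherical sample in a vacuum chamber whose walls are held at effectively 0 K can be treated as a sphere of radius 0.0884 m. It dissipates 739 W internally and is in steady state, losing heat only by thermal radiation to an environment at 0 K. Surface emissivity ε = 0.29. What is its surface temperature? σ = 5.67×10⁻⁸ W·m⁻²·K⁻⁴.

Steady state: internal power = radiated power, P = εσA T⁴.
Radiating area A = 4πr² = 0.09820 m².
T⁴ = P/(εσA) = 739/(0.29·5.67×10⁻⁸·0.09820) = 4.577×10¹¹ K⁴.
T = (4.577×10¹¹)^(1/4).

T ≈ 823 K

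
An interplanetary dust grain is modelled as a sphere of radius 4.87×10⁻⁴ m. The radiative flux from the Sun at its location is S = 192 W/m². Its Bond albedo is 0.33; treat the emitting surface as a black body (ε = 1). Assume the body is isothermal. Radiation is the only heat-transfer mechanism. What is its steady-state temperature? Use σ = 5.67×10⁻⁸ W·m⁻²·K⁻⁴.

T ≈ 154 K

At equilibrium, absorbed power = emitted power.
Absorbing cross-section = πr² = 7.451×10⁻⁷ m²; emitting surface = 4πr² = 2.980×10⁻⁶ m² (ratio 4).
(1−a)S·A_cross = εσ·A_surf·T⁴  ⇒  T⁴ = (1−a)S/(4σ).
T⁴ = 0.670·192/(4·5.67×10⁻⁸) = 5.672×10⁸ K⁴.
T = (5.672×10⁸)^(1/4).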